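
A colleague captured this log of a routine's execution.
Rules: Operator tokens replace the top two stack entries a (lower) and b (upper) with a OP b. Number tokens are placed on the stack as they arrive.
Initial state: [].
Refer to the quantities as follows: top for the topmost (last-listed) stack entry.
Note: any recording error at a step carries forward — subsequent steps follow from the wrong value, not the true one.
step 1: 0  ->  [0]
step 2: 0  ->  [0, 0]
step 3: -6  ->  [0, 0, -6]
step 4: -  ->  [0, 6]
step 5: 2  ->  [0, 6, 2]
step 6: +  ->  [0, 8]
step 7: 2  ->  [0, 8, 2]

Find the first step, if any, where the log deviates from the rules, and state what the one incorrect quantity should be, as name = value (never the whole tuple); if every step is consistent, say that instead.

no error

Recomputing the run from the initial state:
step 1: [0]
step 2: [0, 0]
step 3: [0, 0, -6]
step 4: [0, 6]
step 5: [0, 6, 2]
step 6: [0, 8]
step 7: [0, 8, 2]
This matches the log at every step.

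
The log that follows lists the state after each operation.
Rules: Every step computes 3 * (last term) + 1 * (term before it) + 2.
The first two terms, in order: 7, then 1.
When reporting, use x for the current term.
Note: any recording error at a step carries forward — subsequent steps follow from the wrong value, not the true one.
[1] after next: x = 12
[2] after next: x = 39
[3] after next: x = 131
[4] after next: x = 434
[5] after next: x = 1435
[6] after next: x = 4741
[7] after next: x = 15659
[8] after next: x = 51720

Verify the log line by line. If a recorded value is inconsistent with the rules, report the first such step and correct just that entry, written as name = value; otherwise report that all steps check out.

Recomputing the run from the initial state:
step 1: x = 12
step 2: x = 39
step 3: x = 131
step 4: x = 434
step 5: x = 1435
step 6: x = 4741
step 7: x = 15660
step 8: x = 51723
The first disagreement with the log is at step 7, where the value should be x = 15660.

step 7, x = 15660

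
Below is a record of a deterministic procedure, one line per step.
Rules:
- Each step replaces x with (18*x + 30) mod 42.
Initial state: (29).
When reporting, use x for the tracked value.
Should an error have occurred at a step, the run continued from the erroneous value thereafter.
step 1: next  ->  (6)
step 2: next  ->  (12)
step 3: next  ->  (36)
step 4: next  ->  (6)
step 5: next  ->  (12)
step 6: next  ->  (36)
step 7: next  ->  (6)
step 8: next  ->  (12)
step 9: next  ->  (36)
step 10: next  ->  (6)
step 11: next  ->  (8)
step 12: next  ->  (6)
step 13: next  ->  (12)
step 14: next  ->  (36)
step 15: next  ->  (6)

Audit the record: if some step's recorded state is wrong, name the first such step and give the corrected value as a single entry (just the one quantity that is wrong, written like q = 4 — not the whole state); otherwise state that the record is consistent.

step 11, x = 12

step 1: x = (18*29 + 30) mod 42 = 6 -> checks out
step 2: x = (18*6 + 30) mod 42 = 12 -> no discrepancy
step 3: x = (18*12 + 30) mod 42 = 36 -> matches
step 4: x = (18*36 + 30) mod 42 = 6 -> consistent with the record
step 5: x = (18*6 + 30) mod 42 = 12 -> in agreement
step 6: x = (18*12 + 30) mod 42 = 36 -> matches
step 7: x = (18*36 + 30) mod 42 = 6 -> same as recorded
step 8: x = (18*6 + 30) mod 42 = 12 -> exactly as logged
step 9: x = (18*12 + 30) mod 42 = 36 -> exactly as logged
step 10: x = (18*36 + 30) mod 42 = 6 -> consistent with the record
step 11: x = (18*6 + 30) mod 42 = 12 -> this is not what the record shows
Conclusion: step 11 carries the first error; the entry should be x = 12.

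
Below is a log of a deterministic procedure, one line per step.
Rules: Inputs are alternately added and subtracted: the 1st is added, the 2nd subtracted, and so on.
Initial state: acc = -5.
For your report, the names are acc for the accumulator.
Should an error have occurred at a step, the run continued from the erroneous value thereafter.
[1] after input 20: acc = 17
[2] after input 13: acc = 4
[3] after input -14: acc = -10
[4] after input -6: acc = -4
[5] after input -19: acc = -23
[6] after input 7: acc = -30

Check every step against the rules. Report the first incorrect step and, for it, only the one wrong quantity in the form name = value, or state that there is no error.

step 1, acc = 15

Step 1: acc = -5 + 20 = 15 — the recorded entry deviates here.
So the first discrepancy is step 1, where the right value is acc = 15.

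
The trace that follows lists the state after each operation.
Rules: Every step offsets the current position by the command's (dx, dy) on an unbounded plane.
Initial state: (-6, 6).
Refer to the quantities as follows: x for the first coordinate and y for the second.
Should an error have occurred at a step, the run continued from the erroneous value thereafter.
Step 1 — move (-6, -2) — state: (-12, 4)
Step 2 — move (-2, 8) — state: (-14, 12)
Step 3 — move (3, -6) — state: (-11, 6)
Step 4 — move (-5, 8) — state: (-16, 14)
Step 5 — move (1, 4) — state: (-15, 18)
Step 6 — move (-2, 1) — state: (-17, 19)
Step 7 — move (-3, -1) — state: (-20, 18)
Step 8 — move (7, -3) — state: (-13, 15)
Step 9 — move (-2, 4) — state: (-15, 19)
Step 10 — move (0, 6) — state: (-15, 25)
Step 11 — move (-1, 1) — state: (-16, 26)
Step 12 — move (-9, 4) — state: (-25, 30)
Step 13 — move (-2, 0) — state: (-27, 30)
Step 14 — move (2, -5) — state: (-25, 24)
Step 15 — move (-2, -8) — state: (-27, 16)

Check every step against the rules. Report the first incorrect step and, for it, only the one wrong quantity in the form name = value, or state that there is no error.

1. x = -6 + (-6) = -12, y = 6 + (-2) = 4 (checks out)
2. x = -12 + (-2) = -14, y = 4 + (8) = 12 (confirmed correct)
3. x = -14 + (3) = -11, y = 12 + (-6) = 6 (confirmed correct)
4. x = -11 + (-5) = -16, y = 6 + (8) = 14 (verified)
5. x = -16 + (1) = -15, y = 14 + (4) = 18 (confirmed correct)
6. x = -15 + (-2) = -17, y = 18 + (1) = 19 (verified)
7. x = -17 + (-3) = -20, y = 19 + (-1) = 18 (matches)
8. x = -20 + (7) = -13, y = 18 + (-3) = 15 (agrees with the trace)
9. x = -13 + (-2) = -15, y = 15 + (4) = 19 (agrees with the trace)
10. x = -15 + (0) = -15, y = 19 + (6) = 25 (verified)
11. x = -15 + (-1) = -16, y = 25 + (1) = 26 (consistent with the trace)
12. x = -16 + (-9) = -25, y = 26 + (4) = 30 (matches)
13. x = -25 + (-2) = -27, y = 30 + (0) = 30 (in agreement)
14. x = -27 + (2) = -25, y = 30 + (-5) = 25 (the trace has a different value)
The earliest wrong entry is at step 14: it should read y = 25.

step 14, y = 25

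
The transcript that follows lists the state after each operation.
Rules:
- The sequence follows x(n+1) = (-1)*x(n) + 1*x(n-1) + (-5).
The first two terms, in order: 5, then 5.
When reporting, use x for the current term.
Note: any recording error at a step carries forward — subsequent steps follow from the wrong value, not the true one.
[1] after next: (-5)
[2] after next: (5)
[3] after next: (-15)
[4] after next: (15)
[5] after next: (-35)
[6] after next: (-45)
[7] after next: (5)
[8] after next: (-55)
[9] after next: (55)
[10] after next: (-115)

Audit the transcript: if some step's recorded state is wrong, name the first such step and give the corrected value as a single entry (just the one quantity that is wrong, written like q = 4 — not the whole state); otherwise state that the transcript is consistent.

1. x = -1*(5) + (1)*(5) + (-5) = -5 (agrees with the transcript)
2. x = -1*(-5) + (1)*(5) + (-5) = 5 (consistent with the transcript)
3. x = -1*(5) + (1)*(-5) + (-5) = -15 (confirmed correct)
4. x = -1*(-15) + (1)*(5) + (-5) = 15 (no discrepancy)
5. x = -1*(15) + (1)*(-15) + (-5) = -35 (exactly as logged)
6. x = -1*(-35) + (1)*(15) + (-5) = 45 (not what was recorded)
Conclusion: step 6 carries the first error; the entry should be x = 45.

step 6, x = 45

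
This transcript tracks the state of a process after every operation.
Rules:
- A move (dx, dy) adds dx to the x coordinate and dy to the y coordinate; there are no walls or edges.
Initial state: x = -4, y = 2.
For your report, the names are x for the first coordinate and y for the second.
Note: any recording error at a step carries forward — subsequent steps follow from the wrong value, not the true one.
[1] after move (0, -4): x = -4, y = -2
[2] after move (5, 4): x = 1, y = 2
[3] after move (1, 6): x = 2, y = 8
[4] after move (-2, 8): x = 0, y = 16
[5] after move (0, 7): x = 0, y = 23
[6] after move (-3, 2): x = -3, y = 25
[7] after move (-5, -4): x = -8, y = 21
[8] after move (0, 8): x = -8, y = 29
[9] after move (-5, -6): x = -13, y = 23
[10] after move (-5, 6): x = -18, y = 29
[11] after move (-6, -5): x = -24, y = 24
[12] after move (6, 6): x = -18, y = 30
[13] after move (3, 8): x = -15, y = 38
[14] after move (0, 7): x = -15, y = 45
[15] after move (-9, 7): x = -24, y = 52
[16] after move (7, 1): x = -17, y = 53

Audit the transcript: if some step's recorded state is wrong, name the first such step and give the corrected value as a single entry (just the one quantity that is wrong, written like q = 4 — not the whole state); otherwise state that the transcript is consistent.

Recomputing the run from the initial state:
step 1: x = -4, y = -2
step 2: x = 1, y = 2
step 3: x = 2, y = 8
step 4: x = 0, y = 16
step 5: x = 0, y = 23
step 6: x = -3, y = 25
step 7: x = -8, y = 21
step 8: x = -8, y = 29
step 9: x = -13, y = 23
step 10: x = -18, y = 29
step 11: x = -24, y = 24
step 12: x = -18, y = 30
step 13: x = -15, y = 38
step 14: x = -15, y = 45
step 15: x = -24, y = 52
step 16: x = -17, y = 53
This matches the transcript at every step.

no error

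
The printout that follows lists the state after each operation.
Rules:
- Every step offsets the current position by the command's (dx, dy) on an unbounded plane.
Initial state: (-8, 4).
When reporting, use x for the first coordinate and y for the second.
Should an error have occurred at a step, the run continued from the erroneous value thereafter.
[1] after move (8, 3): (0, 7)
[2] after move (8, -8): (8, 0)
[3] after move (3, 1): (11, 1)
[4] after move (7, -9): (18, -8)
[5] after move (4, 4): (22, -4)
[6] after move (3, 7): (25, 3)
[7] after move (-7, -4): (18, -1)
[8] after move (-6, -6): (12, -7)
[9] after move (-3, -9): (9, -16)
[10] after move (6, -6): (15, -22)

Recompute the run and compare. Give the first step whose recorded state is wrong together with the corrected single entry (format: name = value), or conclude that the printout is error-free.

step 2, y = -1

1. x = -8 + (8) = 0, y = 4 + (3) = 7 (consistent with the printout)
2. x = 0 + (8) = 8, y = 7 + (-8) = -1 (the printout has a different value)
The earliest wrong entry is at step 2: it should read y = -1.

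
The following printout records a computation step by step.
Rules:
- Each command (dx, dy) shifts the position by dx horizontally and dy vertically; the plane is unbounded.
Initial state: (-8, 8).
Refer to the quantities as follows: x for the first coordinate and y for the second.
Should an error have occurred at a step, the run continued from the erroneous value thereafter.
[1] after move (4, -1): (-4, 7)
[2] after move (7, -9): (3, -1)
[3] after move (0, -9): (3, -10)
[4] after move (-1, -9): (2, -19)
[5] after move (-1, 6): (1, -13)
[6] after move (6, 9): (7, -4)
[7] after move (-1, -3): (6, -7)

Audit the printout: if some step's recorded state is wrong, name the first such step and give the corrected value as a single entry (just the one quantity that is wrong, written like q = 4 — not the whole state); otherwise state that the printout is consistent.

step 1: x = -8 + (4) = -4, y = 8 + (-1) = 7 -> in agreement
step 2: x = -4 + (7) = 3, y = 7 + (-9) = -2 -> the entry is off here
The audit stops at step 2: the recorded entry is wrong and should be y = -2.

step 2, y = -2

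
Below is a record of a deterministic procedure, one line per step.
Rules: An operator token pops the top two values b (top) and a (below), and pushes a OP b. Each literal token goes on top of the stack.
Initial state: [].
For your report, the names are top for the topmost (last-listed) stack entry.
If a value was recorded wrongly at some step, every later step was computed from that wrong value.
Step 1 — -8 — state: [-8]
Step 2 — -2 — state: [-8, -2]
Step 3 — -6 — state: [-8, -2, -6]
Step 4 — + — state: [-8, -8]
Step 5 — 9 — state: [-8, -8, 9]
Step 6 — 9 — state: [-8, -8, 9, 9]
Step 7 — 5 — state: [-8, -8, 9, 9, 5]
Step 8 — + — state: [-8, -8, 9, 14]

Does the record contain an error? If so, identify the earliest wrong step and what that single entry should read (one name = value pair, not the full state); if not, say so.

Step 1: push -8: top = -8 — checks out.
Step 2: push -2: top = -2 — in agreement.
Step 3: push -6: top = -6 — matches.
Step 4: -2 + -6 = -8 — checks out.
Step 5: push 9: top = 9 — exactly as logged.
Step 6: push 9: top = 9 — exactly as logged.
Step 7: push 5: top = 5 — in agreement.
Step 8: 9 + 5 = 14 — exactly as logged.
The recomputation confirms every line.

no error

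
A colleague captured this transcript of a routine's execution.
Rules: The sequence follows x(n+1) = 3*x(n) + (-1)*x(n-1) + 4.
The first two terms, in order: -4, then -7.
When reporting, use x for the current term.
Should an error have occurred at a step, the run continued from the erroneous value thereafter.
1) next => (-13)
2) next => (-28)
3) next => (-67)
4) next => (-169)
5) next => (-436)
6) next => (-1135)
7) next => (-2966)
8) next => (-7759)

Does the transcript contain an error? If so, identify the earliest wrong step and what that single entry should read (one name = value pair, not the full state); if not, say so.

step 7, x = -2965

1. x = 3*(-7) + (-1)*(-4) + (4) = -13 (exactly as logged)
2. x = 3*(-13) + (-1)*(-7) + (4) = -28 (in agreement)
3. x = 3*(-28) + (-1)*(-13) + (4) = -67 (same as recorded)
4. x = 3*(-67) + (-1)*(-28) + (4) = -169 (consistent with the transcript)
5. x = 3*(-169) + (-1)*(-67) + (4) = -436 (matches)
6. x = 3*(-436) + (-1)*(-169) + (4) = -1135 (confirmed correct)
7. x = 3*(-1135) + (-1)*(-436) + (4) = -2965 (first mismatch against the transcript)
Step 7 is the first one off; corrected, x = -2965.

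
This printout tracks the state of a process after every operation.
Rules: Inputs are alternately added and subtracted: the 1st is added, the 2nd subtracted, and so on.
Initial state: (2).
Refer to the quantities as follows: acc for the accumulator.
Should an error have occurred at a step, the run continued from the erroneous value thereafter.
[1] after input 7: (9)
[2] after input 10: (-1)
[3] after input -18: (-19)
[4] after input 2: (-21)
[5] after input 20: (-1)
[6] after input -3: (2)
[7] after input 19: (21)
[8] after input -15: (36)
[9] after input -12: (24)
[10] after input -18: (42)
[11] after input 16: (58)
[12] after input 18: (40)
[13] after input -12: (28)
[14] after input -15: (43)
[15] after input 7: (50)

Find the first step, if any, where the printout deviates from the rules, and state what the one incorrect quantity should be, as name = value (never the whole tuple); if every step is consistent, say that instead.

1. acc = 2 + 7 = 9 (no discrepancy)
2. acc = 9 - 10 = -1 (confirmed correct)
3. acc = -1 + -18 = -19 (matches)
4. acc = -19 - 2 = -21 (matches)
5. acc = -21 + 20 = -1 (confirmed correct)
6. acc = -1 - -3 = 2 (matches)
7. acc = 2 + 19 = 21 (same as recorded)
8. acc = 21 - -15 = 36 (no discrepancy)
9. acc = 36 + -12 = 24 (same as recorded)
10. acc = 24 - -18 = 42 (no discrepancy)
11. acc = 42 + 16 = 58 (no discrepancy)
12. acc = 58 - 18 = 40 (same as recorded)
13. acc = 40 + -12 = 28 (agrees with the printout)
14. acc = 28 - -15 = 43 (agrees with the printout)
15. acc = 43 + 7 = 50 (in agreement)
All entries verified; no error found.

no error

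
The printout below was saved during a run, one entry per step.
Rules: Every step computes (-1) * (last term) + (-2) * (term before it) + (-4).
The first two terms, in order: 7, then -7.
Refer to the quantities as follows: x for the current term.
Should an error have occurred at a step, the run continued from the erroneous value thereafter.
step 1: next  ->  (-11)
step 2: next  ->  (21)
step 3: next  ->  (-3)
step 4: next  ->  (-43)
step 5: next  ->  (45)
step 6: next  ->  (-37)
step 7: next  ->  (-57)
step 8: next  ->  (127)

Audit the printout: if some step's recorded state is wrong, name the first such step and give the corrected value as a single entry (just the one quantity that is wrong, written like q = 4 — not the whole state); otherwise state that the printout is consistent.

step 6, x = 37

step 1: x = -1*(-7) + (-2)*(7) + (-4) = -11 -> no discrepancy
step 2: x = -1*(-11) + (-2)*(-7) + (-4) = 21 -> agrees with the printout
step 3: x = -1*(21) + (-2)*(-11) + (-4) = -3 -> same as recorded
step 4: x = -1*(-3) + (-2)*(21) + (-4) = -43 -> matches
step 5: x = -1*(-43) + (-2)*(-3) + (-4) = 45 -> exactly as logged
step 6: x = -1*(45) + (-2)*(-43) + (-4) = 37 -> the printout has a different value
First incorrect step: 6; the correct value is x = 37.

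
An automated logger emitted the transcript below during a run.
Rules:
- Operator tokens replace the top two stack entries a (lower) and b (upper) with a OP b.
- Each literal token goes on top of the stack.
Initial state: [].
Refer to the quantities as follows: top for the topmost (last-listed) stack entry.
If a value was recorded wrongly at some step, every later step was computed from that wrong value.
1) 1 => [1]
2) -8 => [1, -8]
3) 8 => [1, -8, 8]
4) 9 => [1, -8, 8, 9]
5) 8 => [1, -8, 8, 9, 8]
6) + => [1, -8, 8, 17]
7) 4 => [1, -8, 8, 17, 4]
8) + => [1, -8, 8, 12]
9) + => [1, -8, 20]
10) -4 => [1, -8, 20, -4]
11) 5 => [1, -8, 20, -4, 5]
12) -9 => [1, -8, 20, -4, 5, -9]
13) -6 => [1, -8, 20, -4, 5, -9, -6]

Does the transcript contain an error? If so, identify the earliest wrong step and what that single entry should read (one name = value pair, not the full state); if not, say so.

Recomputing the run from the initial state:
step 1: [1]
step 2: [1, -8]
step 3: [1, -8, 8]
step 4: [1, -8, 8, 9]
step 5: [1, -8, 8, 9, 8]
step 6: [1, -8, 8, 17]
step 7: [1, -8, 8, 17, 4]
step 8: [1, -8, 8, 21]
step 9: [1, -8, 29]
step 10: [1, -8, 29, -4]
step 11: [1, -8, 29, -4, 5]
step 12: [1, -8, 29, -4, 5, -9]
step 13: [1, -8, 29, -4, 5, -9, -6]
The first disagreement with the transcript is at step 8, where the value should be top = 21.

step 8, top = 21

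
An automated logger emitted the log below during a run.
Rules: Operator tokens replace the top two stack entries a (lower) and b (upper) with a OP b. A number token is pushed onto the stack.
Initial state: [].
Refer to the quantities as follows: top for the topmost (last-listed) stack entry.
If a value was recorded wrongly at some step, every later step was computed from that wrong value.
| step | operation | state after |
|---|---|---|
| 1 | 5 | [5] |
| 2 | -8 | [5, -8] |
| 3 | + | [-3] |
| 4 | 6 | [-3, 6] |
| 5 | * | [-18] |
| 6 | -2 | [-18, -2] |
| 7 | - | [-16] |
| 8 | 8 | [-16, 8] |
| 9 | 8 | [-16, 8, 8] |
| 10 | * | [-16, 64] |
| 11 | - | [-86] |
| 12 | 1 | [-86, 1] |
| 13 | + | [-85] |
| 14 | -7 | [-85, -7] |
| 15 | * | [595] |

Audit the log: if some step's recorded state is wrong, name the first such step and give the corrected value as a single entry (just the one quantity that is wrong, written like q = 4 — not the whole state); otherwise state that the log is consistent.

step 11, top = -80

step 1: push 5: top = 5 -> matches
step 2: push -8: top = -8 -> checks out
step 3: 5 + -8 = -3 -> in agreement
step 4: push 6: top = 6 -> matches
step 5: -3 * 6 = -18 -> in agreement
step 6: push -2: top = -2 -> agrees with the log
step 7: -18 - -2 = -16 -> agrees with the log
step 8: push 8: top = 8 -> in agreement
step 9: push 8: top = 8 -> agrees with the log
step 10: 8 * 8 = 64 -> matches
step 11: -16 - 64 = -80 -> the log disagrees here
Step 11 is the first one off; corrected, top = -80.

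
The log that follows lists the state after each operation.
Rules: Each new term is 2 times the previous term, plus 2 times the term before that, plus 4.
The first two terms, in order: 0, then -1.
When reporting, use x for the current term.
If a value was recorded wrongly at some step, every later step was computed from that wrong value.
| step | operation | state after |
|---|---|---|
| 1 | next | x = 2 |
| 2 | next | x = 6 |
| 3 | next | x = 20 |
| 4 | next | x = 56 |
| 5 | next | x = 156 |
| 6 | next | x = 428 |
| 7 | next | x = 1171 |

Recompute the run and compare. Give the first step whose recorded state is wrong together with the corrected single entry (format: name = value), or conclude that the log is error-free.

Recomputing the run from the initial state:
step 1: x = 2
step 2: x = 6
step 3: x = 20
step 4: x = 56
step 5: x = 156
step 6: x = 428
step 7: x = 1172
The first disagreement with the log is at step 7, where the value should be x = 1172.

step 7, x = 1172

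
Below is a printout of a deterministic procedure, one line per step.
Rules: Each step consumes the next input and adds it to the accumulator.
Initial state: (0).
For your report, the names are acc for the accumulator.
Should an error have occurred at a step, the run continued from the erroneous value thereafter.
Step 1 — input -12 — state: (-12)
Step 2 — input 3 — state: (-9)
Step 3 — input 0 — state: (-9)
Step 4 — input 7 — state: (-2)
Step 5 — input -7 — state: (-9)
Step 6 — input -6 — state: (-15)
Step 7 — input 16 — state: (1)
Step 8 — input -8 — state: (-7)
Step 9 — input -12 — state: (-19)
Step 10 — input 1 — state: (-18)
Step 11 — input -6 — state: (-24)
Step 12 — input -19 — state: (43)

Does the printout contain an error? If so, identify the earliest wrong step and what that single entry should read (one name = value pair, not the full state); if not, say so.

1. acc = 0 + -12 = -12 (consistent with the printout)
2. acc = -12 + 3 = -9 (agrees with the printout)
3. acc = -9 + 0 = -9 (agrees with the printout)
4. acc = -9 + 7 = -2 (verified)
5. acc = -2 + -7 = -9 (confirmed correct)
6. acc = -9 + -6 = -15 (checks out)
7. acc = -15 + 16 = 1 (same as recorded)
8. acc = 1 + -8 = -7 (consistent with the printout)
9. acc = -7 + -12 = -19 (confirmed correct)
10. acc = -19 + 1 = -18 (exactly as logged)
11. acc = -18 + -6 = -24 (matches)
12. acc = -24 + -19 = -43 (the printout has a different value)
So the first discrepancy is step 12, where the right value is acc = -43.

step 12, acc = -43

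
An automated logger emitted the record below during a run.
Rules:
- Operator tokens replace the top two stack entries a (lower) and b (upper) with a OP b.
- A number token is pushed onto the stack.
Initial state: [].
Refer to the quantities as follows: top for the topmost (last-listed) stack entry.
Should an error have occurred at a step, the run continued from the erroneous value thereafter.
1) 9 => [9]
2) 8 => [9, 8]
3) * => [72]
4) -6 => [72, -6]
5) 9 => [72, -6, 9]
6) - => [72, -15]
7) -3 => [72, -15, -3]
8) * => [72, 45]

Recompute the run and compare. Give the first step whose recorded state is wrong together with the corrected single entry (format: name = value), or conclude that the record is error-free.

step 1: push 9: top = 9 -> agrees with the record
step 2: push 8: top = 8 -> same as recorded
step 3: 9 * 8 = 72 -> verified
step 4: push -6: top = -6 -> matches
step 5: push 9: top = 9 -> same as recorded
step 6: -6 - 9 = -15 -> verified
step 7: push -3: top = -3 -> checks out
step 8: -15 * -3 = 45 -> checks out
Each recorded entry agrees with the recomputation.

no error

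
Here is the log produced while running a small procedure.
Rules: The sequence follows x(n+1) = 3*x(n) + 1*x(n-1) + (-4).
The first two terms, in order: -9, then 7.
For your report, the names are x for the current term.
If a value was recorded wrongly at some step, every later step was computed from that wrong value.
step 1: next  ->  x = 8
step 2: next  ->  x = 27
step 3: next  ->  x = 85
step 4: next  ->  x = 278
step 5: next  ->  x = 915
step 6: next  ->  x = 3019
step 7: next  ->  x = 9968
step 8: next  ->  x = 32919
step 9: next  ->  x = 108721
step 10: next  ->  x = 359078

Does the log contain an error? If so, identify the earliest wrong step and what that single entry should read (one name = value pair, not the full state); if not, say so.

Recomputing the run from the initial state:
step 1: x = 8
step 2: x = 27
step 3: x = 85
step 4: x = 278
step 5: x = 915
step 6: x = 3019
step 7: x = 9968
step 8: x = 32919
step 9: x = 108721
step 10: x = 359078
This matches the log at every step.

no error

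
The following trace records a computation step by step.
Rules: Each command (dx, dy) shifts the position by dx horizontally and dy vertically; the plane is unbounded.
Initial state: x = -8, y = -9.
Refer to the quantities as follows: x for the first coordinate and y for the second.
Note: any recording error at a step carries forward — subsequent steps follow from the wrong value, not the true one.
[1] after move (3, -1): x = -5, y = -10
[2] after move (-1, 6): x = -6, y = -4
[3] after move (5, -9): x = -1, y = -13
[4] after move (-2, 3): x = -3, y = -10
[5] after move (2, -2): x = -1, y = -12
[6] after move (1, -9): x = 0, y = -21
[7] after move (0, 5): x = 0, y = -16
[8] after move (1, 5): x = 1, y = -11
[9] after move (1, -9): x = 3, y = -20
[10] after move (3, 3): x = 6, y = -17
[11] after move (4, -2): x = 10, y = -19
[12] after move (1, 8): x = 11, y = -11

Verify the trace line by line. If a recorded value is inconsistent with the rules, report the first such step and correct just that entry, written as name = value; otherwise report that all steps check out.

1. x = -8 + (3) = -5, y = -9 + (-1) = -10 (no discrepancy)
2. x = -5 + (-1) = -6, y = -10 + (6) = -4 (no discrepancy)
3. x = -6 + (5) = -1, y = -4 + (-9) = -13 (matches)
4. x = -1 + (-2) = -3, y = -13 + (3) = -10 (no discrepancy)
5. x = -3 + (2) = -1, y = -10 + (-2) = -12 (same as recorded)
6. x = -1 + (1) = 0, y = -12 + (-9) = -21 (checks out)
7. x = 0 + (0) = 0, y = -21 + (5) = -16 (consistent with the trace)
8. x = 0 + (1) = 1, y = -16 + (5) = -11 (confirmed correct)
9. x = 1 + (1) = 2, y = -11 + (-9) = -20 (the recorded entry deviates here)
First deviation found at step 9; the corrected entry is x = 2.

step 9, x = 2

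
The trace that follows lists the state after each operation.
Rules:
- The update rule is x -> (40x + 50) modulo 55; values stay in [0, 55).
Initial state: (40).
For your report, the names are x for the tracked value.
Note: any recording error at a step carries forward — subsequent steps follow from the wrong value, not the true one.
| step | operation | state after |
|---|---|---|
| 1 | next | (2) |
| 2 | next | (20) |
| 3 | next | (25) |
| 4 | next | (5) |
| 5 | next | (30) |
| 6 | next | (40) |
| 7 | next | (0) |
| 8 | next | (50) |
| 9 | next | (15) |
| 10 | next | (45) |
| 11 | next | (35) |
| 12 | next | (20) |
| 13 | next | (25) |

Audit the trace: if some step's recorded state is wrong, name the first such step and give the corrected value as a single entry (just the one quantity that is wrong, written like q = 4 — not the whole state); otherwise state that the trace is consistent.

Recomputing the run from the initial state:
step 1: x = 0
step 2: x = 50
step 3: x = 15
step 4: x = 45
step 5: x = 35
step 6: x = 20
step 7: x = 25
step 8: x = 5
step 9: x = 30
step 10: x = 40
step 11: x = 0
step 12: x = 50
step 13: x = 15
The first disagreement with the trace is at step 1, where the value should be x = 0.

step 1, x = 0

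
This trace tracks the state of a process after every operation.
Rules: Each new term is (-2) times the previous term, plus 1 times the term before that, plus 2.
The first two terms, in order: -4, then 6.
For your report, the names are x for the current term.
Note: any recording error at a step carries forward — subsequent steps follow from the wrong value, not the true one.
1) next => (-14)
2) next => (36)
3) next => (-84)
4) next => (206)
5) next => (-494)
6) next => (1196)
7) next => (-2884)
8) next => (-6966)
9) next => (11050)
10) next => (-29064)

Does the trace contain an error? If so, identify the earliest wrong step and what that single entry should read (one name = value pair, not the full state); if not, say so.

step 1: x = -2*(6) + (1)*(-4) + (2) = -14 -> no discrepancy
step 2: x = -2*(-14) + (1)*(6) + (2) = 36 -> checks out
step 3: x = -2*(36) + (1)*(-14) + (2) = -84 -> exactly as logged
step 4: x = -2*(-84) + (1)*(36) + (2) = 206 -> confirmed correct
step 5: x = -2*(206) + (1)*(-84) + (2) = -494 -> confirmed correct
step 6: x = -2*(-494) + (1)*(206) + (2) = 1196 -> exactly as logged
step 7: x = -2*(1196) + (1)*(-494) + (2) = -2884 -> consistent with the trace
step 8: x = -2*(-2884) + (1)*(1196) + (2) = 6966 -> the recorded entry deviates here
First incorrect step: 8; the correct value is x = 6966.

step 8, x = 6966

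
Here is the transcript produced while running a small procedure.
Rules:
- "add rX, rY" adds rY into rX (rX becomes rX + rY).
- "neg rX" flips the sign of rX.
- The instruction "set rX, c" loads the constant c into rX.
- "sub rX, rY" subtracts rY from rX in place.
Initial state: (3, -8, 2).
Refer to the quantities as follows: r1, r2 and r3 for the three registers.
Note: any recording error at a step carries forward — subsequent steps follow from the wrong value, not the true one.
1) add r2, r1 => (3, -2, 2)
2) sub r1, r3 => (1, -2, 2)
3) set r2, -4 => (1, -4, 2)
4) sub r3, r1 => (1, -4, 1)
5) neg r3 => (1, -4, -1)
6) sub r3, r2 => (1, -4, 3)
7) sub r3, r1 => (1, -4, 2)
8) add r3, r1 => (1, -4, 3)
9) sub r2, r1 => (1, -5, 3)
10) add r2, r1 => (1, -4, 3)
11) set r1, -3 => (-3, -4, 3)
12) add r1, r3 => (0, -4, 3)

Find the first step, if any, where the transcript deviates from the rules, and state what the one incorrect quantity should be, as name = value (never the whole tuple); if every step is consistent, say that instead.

step 1, r2 = -5

Step 1: r2 = -8 + 3 = -5 — this is not what the transcript shows.
That makes step 1 the first incorrect line — r2 = -5 is what it should show.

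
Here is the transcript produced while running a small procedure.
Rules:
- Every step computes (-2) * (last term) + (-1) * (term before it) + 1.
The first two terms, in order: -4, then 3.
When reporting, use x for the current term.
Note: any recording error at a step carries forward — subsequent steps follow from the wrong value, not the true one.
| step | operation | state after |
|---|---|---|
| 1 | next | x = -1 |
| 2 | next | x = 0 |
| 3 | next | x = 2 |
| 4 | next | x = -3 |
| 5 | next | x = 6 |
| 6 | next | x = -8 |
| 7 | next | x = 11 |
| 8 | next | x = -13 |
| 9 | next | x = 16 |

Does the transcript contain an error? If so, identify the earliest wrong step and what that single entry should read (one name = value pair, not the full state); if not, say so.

Recomputing the run from the initial state:
step 1: x = -1
step 2: x = 0
step 3: x = 2
step 4: x = -3
step 5: x = 5
step 6: x = -6
step 7: x = 8
step 8: x = -9
step 9: x = 11
The first disagreement with the transcript is at step 5, where the value should be x = 5.

step 5, x = 5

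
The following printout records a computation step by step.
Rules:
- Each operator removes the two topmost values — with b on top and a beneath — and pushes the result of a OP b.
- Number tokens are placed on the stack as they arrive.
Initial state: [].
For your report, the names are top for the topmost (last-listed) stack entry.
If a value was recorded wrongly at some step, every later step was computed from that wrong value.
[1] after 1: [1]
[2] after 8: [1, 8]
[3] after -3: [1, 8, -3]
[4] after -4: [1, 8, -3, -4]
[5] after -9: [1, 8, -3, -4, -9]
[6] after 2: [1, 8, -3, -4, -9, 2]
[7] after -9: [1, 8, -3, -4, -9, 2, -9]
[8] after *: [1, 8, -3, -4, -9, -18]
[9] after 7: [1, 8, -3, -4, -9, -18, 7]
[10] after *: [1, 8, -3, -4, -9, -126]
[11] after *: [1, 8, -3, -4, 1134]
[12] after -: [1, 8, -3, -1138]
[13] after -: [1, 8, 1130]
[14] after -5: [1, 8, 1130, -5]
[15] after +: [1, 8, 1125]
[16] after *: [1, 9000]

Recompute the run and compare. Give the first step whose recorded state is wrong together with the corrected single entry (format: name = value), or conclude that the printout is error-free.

step 1: push 1: top = 1 -> same as recorded
step 2: push 8: top = 8 -> consistent with the printout
step 3: push -3: top = -3 -> in agreement
step 4: push -4: top = -4 -> consistent with the printout
step 5: push -9: top = -9 -> verified
step 6: push 2: top = 2 -> verified
step 7: push -9: top = -9 -> consistent with the printout
step 8: 2 * -9 = -18 -> agrees with the printout
step 9: push 7: top = 7 -> agrees with the printout
step 10: -18 * 7 = -126 -> matches
step 11: -9 * -126 = 1134 -> verified
step 12: -4 - 1134 = -1138 -> consistent with the printout
step 13: -3 - -1138 = 1135 -> not what was recorded
That makes step 13 the first incorrect line — top = 1135 is what it should show.

step 13, top = 1135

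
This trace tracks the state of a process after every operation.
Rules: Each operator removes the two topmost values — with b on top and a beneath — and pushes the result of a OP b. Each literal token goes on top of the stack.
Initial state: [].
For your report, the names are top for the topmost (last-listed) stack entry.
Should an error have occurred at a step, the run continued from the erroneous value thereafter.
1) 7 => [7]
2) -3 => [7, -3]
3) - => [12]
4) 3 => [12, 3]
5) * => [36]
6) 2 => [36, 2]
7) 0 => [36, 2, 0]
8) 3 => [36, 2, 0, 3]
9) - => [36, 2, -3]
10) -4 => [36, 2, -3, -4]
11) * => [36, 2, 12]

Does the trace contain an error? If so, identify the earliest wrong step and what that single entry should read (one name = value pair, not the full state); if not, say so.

1. push 7: top = 7 (agrees with the trace)
2. push -3: top = -3 (same as recorded)
3. 7 - -3 = 10 (not what was recorded)
First incorrect step: 3; the correct value is top = 10.

step 3, top = 10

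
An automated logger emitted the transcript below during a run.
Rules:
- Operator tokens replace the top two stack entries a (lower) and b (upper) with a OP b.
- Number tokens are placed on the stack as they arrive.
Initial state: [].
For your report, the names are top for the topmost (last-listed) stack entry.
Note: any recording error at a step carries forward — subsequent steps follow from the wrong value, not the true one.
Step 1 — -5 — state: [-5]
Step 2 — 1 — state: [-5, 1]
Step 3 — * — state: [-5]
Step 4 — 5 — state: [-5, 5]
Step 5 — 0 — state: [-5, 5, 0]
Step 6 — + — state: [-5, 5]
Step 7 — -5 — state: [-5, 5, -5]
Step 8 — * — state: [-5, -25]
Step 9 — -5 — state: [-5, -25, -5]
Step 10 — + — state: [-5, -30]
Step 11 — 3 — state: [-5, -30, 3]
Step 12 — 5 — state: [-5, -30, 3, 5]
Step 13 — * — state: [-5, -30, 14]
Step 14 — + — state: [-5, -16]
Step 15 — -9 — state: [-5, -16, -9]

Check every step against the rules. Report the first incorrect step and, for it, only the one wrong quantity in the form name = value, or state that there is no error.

Step 1: push -5: top = -5 — checks out.
Step 2: push 1: top = 1 — checks out.
Step 3: -5 * 1 = -5 — checks out.
Step 4: push 5: top = 5 — agrees with the transcript.
Step 5: push 0: top = 0 — in agreement.
Step 6: 5 + 0 = 5 — matches.
Step 7: push -5: top = -5 — confirmed correct.
Step 8: 5 * -5 = -25 — checks out.
Step 9: push -5: top = -5 — no discrepancy.
Step 10: -25 + -5 = -30 — confirmed correct.
Step 11: push 3: top = 3 — matches.
Step 12: push 5: top = 5 — in agreement.
Step 13: 3 * 5 = 15 — the recorded entry deviates here.
The earliest wrong entry is at step 13: it should read top = 15.

step 13, top = 15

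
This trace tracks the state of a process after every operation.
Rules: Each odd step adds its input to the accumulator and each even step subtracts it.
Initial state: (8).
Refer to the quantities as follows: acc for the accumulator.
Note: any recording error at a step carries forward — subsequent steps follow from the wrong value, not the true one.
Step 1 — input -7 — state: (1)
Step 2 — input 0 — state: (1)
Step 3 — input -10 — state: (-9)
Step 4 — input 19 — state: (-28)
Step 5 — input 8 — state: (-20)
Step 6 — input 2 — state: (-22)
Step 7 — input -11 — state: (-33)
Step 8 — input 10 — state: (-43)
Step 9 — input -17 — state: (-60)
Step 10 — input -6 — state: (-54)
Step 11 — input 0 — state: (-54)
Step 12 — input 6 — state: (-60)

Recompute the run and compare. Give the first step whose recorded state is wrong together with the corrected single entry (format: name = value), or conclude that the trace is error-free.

no error

step 1: acc = 8 + -7 = 1 -> no discrepancy
step 2: acc = 1 - 0 = 1 -> checks out
step 3: acc = 1 + -10 = -9 -> no discrepancy
step 4: acc = -9 - 19 = -28 -> consistent with the trace
step 5: acc = -28 + 8 = -20 -> checks out
step 6: acc = -20 - 2 = -22 -> exactly as logged
step 7: acc = -22 + -11 = -33 -> confirmed correct
step 8: acc = -33 - 10 = -43 -> confirmed correct
step 9: acc = -43 + -17 = -60 -> consistent with the trace
step 10: acc = -60 - -6 = -54 -> agrees with the trace
step 11: acc = -54 + 0 = -54 -> same as recorded
step 12: acc = -54 - 6 = -60 -> same as recorded
The recomputation confirms every line.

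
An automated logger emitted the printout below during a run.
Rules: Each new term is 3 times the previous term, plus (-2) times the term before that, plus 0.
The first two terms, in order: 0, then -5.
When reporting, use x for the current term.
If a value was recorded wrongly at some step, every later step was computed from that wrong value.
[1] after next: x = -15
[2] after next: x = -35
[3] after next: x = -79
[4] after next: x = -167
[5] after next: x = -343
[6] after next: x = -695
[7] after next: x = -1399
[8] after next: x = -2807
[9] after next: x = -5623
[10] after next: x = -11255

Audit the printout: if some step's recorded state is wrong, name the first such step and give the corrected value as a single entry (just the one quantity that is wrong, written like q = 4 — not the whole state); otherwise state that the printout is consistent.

step 3, x = -75

1. x = 3*(-5) + (-2)*(0) + (0) = -15 (checks out)
2. x = 3*(-15) + (-2)*(-5) + (0) = -35 (checks out)
3. x = 3*(-35) + (-2)*(-15) + (0) = -75 (this is not what the printout shows)
So the first discrepancy is step 3, where the right value is x = -75.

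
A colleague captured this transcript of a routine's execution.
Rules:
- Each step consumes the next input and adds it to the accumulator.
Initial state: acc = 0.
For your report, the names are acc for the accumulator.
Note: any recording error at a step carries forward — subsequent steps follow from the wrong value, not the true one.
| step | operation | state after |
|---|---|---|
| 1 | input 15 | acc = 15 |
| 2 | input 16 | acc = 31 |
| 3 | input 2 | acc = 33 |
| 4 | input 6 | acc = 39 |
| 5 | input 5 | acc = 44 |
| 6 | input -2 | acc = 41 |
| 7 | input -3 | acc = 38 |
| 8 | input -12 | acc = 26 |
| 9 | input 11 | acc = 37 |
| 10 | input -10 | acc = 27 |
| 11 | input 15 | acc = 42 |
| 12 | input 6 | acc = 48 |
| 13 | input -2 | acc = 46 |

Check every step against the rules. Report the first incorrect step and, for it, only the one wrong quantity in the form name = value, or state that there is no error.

Recomputing the run from the initial state:
step 1: acc = 15
step 2: acc = 31
step 3: acc = 33
step 4: acc = 39
step 5: acc = 44
step 6: acc = 42
step 7: acc = 39
step 8: acc = 27
step 9: acc = 38
step 10: acc = 28
step 11: acc = 43
step 12: acc = 49
step 13: acc = 47
The first disagreement with the transcript is at step 6, where the value should be acc = 42.

step 6, acc = 42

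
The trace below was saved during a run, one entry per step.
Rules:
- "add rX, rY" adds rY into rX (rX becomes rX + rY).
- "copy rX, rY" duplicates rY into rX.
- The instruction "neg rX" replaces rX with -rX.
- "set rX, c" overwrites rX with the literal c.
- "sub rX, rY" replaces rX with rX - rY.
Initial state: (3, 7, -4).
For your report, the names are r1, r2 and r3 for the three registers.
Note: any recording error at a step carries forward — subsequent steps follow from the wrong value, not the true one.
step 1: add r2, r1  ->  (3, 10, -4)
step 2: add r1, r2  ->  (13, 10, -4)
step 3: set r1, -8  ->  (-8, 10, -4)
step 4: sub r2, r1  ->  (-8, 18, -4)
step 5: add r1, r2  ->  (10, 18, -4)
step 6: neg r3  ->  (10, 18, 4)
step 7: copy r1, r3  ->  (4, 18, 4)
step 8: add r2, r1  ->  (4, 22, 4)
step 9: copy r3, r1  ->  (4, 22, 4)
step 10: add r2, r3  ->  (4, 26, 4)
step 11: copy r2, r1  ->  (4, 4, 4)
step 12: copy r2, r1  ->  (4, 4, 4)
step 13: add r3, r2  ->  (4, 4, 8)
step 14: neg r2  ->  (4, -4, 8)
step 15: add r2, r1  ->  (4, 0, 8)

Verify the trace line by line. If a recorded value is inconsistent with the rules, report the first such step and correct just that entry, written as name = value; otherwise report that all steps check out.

no error

1. r2 = 7 + 3 = 10 (matches)
2. r1 = 3 + 10 = 13 (verified)
3. r1 = -8 (no discrepancy)
4. r2 = 10 - -8 = 18 (in agreement)
5. r1 = -8 + 18 = 10 (same as recorded)
6. r3 = -(-4) = 4 (exactly as logged)
7. r1 = 4 (matches)
8. r2 = 18 + 4 = 22 (same as recorded)
9. r3 = 4 (agrees with the trace)
10. r2 = 22 + 4 = 26 (verified)
11. r2 = 4 (verified)
12. r2 = 4 (same as recorded)
13. r3 = 4 + 4 = 8 (agrees with the trace)
14. r2 = -(4) = -4 (verified)
15. r2 = -4 + 4 = 0 (matches)
The whole run recomputes cleanly — no discrepancies.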